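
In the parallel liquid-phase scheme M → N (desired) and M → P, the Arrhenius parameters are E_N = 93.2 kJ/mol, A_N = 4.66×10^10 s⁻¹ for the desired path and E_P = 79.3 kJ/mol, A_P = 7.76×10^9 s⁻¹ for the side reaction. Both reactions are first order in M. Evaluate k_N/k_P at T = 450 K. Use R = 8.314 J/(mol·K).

0.146

Since both paths have the same order in M, the concentration cancels and S_{N/P} = k_N/k_P = (A_N/A_P)·exp[(E_P−E_N)/(RT)].
(E_P−E_N)/(RT) = (79.3−93.2)×10³/(8.314×450) = -13900/3741 = -3.715.
k_N/k_P = (4.66×10^10/7.76×10^9)·exp(-3.715) = 6.005 × 0.02435 = 0.146.
Since E_N > E_P, raising the temperature improves selectivity toward N.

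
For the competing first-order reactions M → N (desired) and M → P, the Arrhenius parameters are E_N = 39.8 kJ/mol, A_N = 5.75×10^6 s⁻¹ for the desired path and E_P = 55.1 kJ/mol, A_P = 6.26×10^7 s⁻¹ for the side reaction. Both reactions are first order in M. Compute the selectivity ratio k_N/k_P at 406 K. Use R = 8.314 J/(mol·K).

k_N/k_P = (A_N/A_P)·exp[−(E_N−E_P)/(RT)] = (A_N/A_P)·exp[(E_P−E_N)/(RT)].
(E_P−E_N)/(RT) = (55.1−39.8)×10³/(8.314×406) = 15300/3375 = 4.533.
k_N/k_P = (5.75×10^6/6.26×10^7)·exp(4.533) = 0.09185 × 93.01 = 8.54.

8.54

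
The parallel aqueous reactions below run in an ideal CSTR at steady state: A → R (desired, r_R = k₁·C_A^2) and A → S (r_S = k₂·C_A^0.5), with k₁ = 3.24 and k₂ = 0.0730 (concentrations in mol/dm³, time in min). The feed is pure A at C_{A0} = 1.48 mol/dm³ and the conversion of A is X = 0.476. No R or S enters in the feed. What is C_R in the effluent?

Exit C_A = C_{A0}(1−X) = 1.48×0.524 = 0.7755 mol/dm³.
In a CSTR the entire volume is at exit conditions, so r_R = 3.24×0.7755^2 = 1.949 and r_S = 0.0730×0.7755^0.5 = 0.06429.
Fraction of consumed A going to R: r_R/(r_R+r_S) = 0.9681.
C_R = 0.9681·C_{A0}·X = 0.9681×1.48×0.476 = 0.682 mol/dm³.

0.682 mol/dm³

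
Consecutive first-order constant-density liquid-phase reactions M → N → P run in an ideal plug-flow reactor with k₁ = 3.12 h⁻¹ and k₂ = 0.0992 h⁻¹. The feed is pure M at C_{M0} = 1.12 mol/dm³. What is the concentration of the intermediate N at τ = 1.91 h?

0.954 mol/dm³

Solving the coupled first-order balances gives C_N(τ) = [k₁/(k₂−k₁)]·C_{M0}·(e^(−k₁τ) − e^(−k₂τ)).
e^(−k₁τ) = e^(−3.12×1.91) = e^(−5.959) = 0.002582; e^(−k₂τ) = e^(−0.1895) = 0.8274.
C_N = 3.12×1.12/(0.0992−3.12) × (0.002582−0.8274) = (-1.157)×(-0.8248) = 0.9541 mol/dm³.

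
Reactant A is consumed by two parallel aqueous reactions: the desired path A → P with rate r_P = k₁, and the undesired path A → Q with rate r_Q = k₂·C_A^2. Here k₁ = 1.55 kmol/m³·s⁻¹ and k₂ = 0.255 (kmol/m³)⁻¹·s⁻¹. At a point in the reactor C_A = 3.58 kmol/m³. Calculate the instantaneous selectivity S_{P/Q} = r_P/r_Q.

0.474

S_{P/Q} = r_P/r_Q = (k₁)/(k₂·C_A^2) = (k₁/k₂)·C_A^-2.
= (1.55) / (0.255×3.580^2) = 1.550/3.268 = 0.474.
The undesired path is higher order in A, so low C_A (CSTR or dilute feed) favours P.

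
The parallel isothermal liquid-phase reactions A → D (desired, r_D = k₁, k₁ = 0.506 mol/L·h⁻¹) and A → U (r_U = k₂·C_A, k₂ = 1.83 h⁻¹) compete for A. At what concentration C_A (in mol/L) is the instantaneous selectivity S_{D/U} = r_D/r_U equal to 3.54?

S_{D/U} = (k₁/k₂)·C_A⁻¹ ⇒ C_A = (S·k₂/k₁)^(-1).
= (3.54×1.83/0.506)^(-1) = (12.80)^(-1) = 0.0781 mol/L.

0.0781 mol/L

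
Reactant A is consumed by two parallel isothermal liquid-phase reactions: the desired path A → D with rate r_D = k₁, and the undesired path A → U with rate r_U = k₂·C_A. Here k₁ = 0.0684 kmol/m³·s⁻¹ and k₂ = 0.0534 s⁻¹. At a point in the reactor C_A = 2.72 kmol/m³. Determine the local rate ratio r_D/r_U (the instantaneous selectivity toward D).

S_{D/U} = r_D/r_U = (k₁)/(k₂·C_A) = (k₁/k₂)·C_A⁻¹.
= (0.0684) / (0.0534×2.720) = 0.06840/0.1452 = 0.471.
The undesired path is higher order in A, so low C_A (CSTR or dilute feed) favours D.

0.471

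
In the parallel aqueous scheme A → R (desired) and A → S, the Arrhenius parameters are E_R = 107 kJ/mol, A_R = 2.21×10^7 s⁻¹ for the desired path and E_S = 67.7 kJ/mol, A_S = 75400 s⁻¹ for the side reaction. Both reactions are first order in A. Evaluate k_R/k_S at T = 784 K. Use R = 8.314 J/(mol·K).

0.706

Since both paths have the same order in A, the concentration cancels and S_{R/S} = k_R/k_S = (A_R/A_S)·exp[(E_S−E_R)/(RT)].
(E_S−E_R)/(RT) = (67.7−107)×10³/(8.314×784) = -39300/6518 = -6.029.
k_R/k_S = (2.21×10^7/75400)·exp(-6.029) = 293.1 × 0.002407 = 0.706.
Since E_R > E_S, raising the temperature improves selectivity toward R.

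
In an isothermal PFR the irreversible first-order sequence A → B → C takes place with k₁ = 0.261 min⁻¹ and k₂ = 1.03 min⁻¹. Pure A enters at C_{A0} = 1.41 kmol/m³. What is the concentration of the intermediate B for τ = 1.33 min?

0.217 kmol/m³

The intermediate concentration in a first-order A→B→C sequence is C_B = k₁C_{A0}(e^(−k₁τ) − e^(−k₂τ))/(k₂−k₁).
e^(−k₁τ) = e^(−0.261×1.33) = e^(−0.3471) = 0.7067; e^(−k₂τ) = e^(−1.370) = 0.2541.
C_B = 0.261×1.41/(1.03−0.261) × (0.7067−0.2541) = 0.4786×0.4526 = 0.2166 kmol/m³.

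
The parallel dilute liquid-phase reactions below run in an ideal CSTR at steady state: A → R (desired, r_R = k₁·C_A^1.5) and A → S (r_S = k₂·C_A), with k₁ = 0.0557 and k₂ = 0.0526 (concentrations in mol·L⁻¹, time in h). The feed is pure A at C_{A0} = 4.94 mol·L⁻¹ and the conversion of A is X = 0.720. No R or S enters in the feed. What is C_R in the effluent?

Exit C_A = C_{A0}(1−X) = 4.94×0.280 = 1.383 mol·L⁻¹.
A CSTR operates uniformly at the exit composition, giving r_R = 0.09061 and r_S = 0.07276 (each k·C_A^n at C_A = 1.383).
Fraction of consumed A going to R: r_R/(r_R+r_S) = 0.5546.
C_R = 0.5546·C_{A0}·X = 0.5546×4.94×0.720 = 1.97 mol·L⁻¹.

1.97 mol·L⁻¹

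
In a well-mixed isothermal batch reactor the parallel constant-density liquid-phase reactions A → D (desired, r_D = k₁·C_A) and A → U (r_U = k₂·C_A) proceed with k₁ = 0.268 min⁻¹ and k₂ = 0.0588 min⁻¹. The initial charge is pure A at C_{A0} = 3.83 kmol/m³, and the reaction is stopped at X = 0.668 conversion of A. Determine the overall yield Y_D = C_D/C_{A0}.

0.548

C_A = C_{A0}(1−X) = 1.272 kmol/m³.
Both paths are first order in A, so the instantaneous fraction to D is constant: dC_D/d(−C_A) = k₁/(k₁+k₂) = 0.8201.
C_D = 0.8201·(C_{A0}−C_A) = 0.8201×2.558 = 2.10 kmol/m³.
Y_D = C_D/C_{A0} = 2.098/3.83 = 0.548.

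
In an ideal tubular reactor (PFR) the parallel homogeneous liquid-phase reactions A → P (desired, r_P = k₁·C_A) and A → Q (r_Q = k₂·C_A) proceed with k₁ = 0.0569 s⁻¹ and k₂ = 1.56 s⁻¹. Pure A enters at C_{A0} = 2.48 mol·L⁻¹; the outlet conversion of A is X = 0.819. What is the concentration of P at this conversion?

0.0715 mol·L⁻¹

C_A = C_{A0}(1−X) = 0.4489 mol·L⁻¹.
Both paths are first order in A, so the instantaneous fraction to P is constant: dC_P/d(−C_A) = k₁/(k₁+k₂) = 0.03519.
C_P = 0.03519·(C_{A0}−C_A) = 0.03519×2.031 = 0.0715 mol·L⁻¹.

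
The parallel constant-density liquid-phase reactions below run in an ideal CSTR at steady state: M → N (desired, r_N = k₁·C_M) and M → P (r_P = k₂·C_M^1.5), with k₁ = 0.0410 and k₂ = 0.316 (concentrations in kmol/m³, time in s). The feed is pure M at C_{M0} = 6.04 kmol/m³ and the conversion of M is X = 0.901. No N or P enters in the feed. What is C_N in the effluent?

Exit C_M = C_{M0}(1−X) = 6.04×0.0990 = 0.5980 kmol/m³.
A CSTR operates uniformly at the exit composition, giving r_N = 0.02452 and r_P = 0.1461 (each k·C_M^n at C_M = 0.5980).
Fraction of consumed M going to N: r_N/(r_N+r_P) = 0.1437.
C_N = 0.1437·C_{M0}·X = 0.1437×6.04×0.901 = 0.782 kmol/m³.

0.782 kmol/m³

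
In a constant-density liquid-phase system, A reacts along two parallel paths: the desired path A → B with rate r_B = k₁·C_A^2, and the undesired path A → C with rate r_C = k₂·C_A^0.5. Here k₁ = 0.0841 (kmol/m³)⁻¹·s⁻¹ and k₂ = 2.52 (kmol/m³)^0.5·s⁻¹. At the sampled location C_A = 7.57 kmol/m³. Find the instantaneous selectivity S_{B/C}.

S_{B/C} = r_B/r_C = (k₁·C_A^2)/(k₂·C_A^0.5) = (k₁/k₂)·C_A^1.5.
= (0.0841×7.570^2) / (2.52×7.570^0.5) = 4.819/6.933 = 0.695.
Since the desired path is higher order in A, keeping C_A high (PFR or concentrated feed) favours B.

0.695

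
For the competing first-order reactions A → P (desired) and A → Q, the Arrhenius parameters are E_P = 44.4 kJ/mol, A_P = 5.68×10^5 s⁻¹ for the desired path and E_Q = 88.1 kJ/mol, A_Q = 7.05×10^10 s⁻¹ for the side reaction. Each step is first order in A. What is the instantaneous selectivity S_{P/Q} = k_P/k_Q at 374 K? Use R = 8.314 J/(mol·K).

Since both paths have the same order in A, the concentration cancels and S_{P/Q} = k_P/k_Q = (A_P/A_Q)·exp[(E_Q−E_P)/(RT)].
(E_Q−E_P)/(RT) = (88.1−44.4)×10³/(8.314×374) = 43700/3109 = 14.05.
k_P/k_Q = (5.68×10^5/7.05×10^10)·exp(14.05) = 8.057×10^-6 × 1.269×10^6 = 10.2.
Since E_P < E_Q, lowering the temperature improves selectivity toward P.

10.2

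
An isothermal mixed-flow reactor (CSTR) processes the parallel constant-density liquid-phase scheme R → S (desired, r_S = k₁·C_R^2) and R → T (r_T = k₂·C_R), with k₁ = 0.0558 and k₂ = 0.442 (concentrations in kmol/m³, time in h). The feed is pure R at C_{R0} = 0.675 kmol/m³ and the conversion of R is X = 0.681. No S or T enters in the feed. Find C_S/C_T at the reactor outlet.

0.0272

Exit C_R = C_{R0}(1−X) = 0.675×0.319 = 0.2153 kmol/m³.
A CSTR operates uniformly at the exit composition, giving r_S = 0.002587 and r_T = 0.09517 (each k·C_R^n at C_R = 0.2153).
Overall selectivity = C_S/C_T = r_Sτ/(r_Tτ) = r_S/r_T = 0.0272.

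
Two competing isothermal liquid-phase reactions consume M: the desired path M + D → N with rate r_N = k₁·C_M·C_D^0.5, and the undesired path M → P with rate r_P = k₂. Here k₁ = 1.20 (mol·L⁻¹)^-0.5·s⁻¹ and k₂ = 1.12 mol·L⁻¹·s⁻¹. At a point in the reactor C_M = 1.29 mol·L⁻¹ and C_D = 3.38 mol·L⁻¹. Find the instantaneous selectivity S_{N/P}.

S_{N/P} = r_N/r_P = (k₁·C_M·C_D^0.5)/(k₂) = (k₁/k₂)·C_M·C_D^0.5.
= (1.20×1.290×3.380^0.5) / (1.12) = 2.846/1.120 = 2.54.
Since the desired path is higher order in M, keeping C_M high (PFR or concentrated feed) favours N.

2.54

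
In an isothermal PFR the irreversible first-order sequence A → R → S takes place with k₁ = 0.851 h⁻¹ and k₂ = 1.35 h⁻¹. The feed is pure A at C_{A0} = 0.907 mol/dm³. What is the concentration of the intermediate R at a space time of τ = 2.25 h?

The intermediate concentration in a first-order A→B→C sequence is C_R = k₁C_{A0}(e^(−k₁τ) − e^(−k₂τ))/(k₂−k₁).
e^(−k₁τ) = e^(−0.851×2.25) = e^(−1.915) = 0.1474; e^(−k₂τ) = e^(−3.038) = 0.04795.
C_R = 0.851×0.907/(1.35−0.851) × (0.1474−0.04795) = 1.547×0.09942 = 0.1538 mol/dm³.

0.154 mol/dm³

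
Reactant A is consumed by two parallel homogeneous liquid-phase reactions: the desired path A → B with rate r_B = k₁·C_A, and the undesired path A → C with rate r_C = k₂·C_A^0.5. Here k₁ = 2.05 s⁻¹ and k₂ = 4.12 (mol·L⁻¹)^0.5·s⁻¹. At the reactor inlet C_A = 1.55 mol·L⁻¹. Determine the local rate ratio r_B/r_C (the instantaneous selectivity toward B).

0.619

S_{B/C} = r_B/r_C = (k₁·C_A)/(k₂·C_A^0.5) = (k₁/k₂)·C_A^0.5.
= (2.05×1.550) / (4.12×1.550^0.5) = 3.177/5.129 = 0.619.
Since the desired path is higher order in A, keeping C_A high (PFR or concentrated feed) favours B.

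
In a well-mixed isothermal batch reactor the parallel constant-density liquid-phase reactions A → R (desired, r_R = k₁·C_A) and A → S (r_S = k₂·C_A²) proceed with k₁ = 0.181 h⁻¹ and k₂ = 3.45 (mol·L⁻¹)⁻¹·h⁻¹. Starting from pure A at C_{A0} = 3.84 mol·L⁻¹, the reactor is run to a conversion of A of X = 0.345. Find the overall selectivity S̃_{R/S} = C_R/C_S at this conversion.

0.0168

C_A = C_{A0}(1−X) = 2.515 mol·L⁻¹.
Along a PFR/batch, dC_R/dC_A = −r_R/(r_R+r_S) = −k₁/(k₁+k₂·C_A).
Integrating from C_{A0} to C_A: C_R = (0.181/3.45)·ln[(0.181+3.45·3.84)/(0.181+3.45·2.52)] = 0.05246·ln(13.43/8.858) = 0.02183 mol·L⁻¹.
C_S = (C_{A0}−C_A)−C_R = 1.303 mol·L⁻¹; S̃_{R/S} = 0.02183/1.303 = 0.0168.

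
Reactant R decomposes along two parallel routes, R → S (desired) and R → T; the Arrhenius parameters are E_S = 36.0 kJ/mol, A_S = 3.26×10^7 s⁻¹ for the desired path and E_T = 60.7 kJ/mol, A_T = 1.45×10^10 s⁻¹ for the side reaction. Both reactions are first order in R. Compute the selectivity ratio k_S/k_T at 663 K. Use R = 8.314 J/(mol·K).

0.199

Since both paths have the same order in R, the concentration cancels and S_{S/T} = k_S/k_T = (A_S/A_T)·exp[(E_T−E_S)/(RT)].
(E_T−E_S)/(RT) = (60.7−36.0)×10³/(8.314×663) = 24700/5512 = 4.481.
k_S/k_T = (3.26×10^7/1.45×10^10)·exp(4.481) = 0.002248 × 88.32 = 0.199.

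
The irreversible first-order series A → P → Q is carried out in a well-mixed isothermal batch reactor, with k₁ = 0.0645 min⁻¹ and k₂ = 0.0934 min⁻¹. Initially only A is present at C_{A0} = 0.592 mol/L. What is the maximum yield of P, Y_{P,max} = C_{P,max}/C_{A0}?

Evaluating C_P at t_opt = ln(k₂/k₁)/(k₂−k₁) gives C_{P,max}/C_{A0} = (k₁/k₂)^[k₂/(k₂−k₁)].
= (0.0645/0.0934)^(0.0934/(0.0934−0.0645)) = (0.6906)^(3.232) = 0.3022.

0.302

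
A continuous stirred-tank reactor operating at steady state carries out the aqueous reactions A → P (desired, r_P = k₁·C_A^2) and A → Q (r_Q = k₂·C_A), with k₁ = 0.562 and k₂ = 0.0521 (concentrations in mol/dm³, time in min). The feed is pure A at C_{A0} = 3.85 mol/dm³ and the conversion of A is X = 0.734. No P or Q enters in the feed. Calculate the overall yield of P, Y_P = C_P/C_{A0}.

Exit C_A = C_{A0}(1−X) = 3.85×0.266 = 1.024 mol/dm³.
A CSTR operates uniformly at the exit composition, giving r_P = 0.5894 and r_Q = 0.05336 (each k·C_A^n at C_A = 1.024).
Fraction of consumed A going to P: r_P/(r_P+r_Q) = 0.9170.
C_P = 0.9170·C_{A0}·X = 0.9170×3.85×0.734 = 2.59 mol/dm³; Y_P = C_P/C_{A0} = 0.673.

0.673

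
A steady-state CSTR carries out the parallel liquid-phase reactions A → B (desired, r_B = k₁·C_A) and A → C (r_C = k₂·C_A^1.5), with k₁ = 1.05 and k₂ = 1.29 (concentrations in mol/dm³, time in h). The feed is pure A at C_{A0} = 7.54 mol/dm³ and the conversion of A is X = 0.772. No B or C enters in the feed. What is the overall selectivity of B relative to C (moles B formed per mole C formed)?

Exit C_A = C_{A0}(1−X) = 7.54×0.228 = 1.719 mol/dm³.
In a CSTR the entire volume is at exit conditions, so r_B = 1.05×1.719 = 1.805 and r_C = 1.29×1.719^1.5 = 2.908.
Overall selectivity = C_B/C_C = r_Bτ/(r_Cτ) = r_B/r_C = 0.621.

0.621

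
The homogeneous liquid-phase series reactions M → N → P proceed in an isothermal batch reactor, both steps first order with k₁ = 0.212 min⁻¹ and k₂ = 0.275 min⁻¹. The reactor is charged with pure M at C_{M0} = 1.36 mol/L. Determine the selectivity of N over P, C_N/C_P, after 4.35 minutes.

1.14

Solving the coupled first-order balances gives C_N(t) = [k₁/(k₂−k₁)]·C_{M0}·(e^(−k₁t) − e^(−k₂t)).
e^(−k₁t) = e^(−0.212×4.35) = e^(−0.9222) = 0.3976; e^(−k₂t) = e^(−1.196) = 0.3023.
C_N = 0.212×1.36/(0.275−0.212) × (0.3976−0.3023) = 4.577×0.09532 = 0.4362 mol/L.
C_M = C_{M0}e^(−k₁t) = 0.5408 mol/L, so C_P = C_{M0}−C_M−C_N = 0.3830 mol/L; C_N/C_P = 1.14.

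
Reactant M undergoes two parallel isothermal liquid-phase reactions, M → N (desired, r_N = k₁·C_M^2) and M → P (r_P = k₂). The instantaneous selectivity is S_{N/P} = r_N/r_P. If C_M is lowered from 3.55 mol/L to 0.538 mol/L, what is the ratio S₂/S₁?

S_{N/P} = (k₁/k₂)·C_M^2, so S₂/S₁ = (C_{M,2}/C_{M,1})^2.
= (0.538/3.55)^2 = (0.1515)^2 = 0.0230.

0.0230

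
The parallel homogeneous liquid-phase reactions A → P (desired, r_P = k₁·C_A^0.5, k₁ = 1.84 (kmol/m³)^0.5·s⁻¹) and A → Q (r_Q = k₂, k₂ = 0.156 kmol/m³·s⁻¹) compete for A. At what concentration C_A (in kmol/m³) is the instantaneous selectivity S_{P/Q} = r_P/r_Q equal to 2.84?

S_{P/Q} = (k₁/k₂)·C_A^0.5 ⇒ C_A = (S·k₂/k₁)^(2).
= (2.84×0.156/1.84)^(2) = (0.2408)^(2) = 0.0580 kmol/m³.

0.0580 kmol/m³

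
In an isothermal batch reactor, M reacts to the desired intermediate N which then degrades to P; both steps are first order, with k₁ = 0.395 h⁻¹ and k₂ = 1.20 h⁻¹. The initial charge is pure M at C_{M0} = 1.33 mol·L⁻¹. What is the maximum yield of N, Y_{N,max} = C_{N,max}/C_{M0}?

Evaluating C_N at t_opt = ln(k₂/k₁)/(k₂−k₁) gives C_{N,max}/C_{M0} = (k₁/k₂)^[k₂/(k₂−k₁)].
= (0.395/1.20)^(1.20/(1.20−0.395)) = (0.3292)^(1.491) = 0.1908.

0.191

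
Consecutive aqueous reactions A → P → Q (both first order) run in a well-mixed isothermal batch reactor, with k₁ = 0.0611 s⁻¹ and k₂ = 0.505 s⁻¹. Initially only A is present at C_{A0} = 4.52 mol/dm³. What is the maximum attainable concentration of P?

For a first-order series the maximum intermediate yield is C_{P,max}/C_{A0} = (k₁/k₂)^[k₂/(k₂−k₁)].
= (0.0611/0.505)^(0.505/(0.505−0.0611)) = (0.1210)^(1.138) = 0.09047.
C_{P,max} = 0.09047×4.52 = 0.409 mol/dm³.

0.409 mol/dm³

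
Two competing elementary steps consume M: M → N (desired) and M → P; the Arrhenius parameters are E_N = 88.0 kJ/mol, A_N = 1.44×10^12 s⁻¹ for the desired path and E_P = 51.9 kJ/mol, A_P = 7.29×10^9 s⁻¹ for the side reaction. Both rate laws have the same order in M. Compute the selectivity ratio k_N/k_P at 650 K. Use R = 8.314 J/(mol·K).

0.248

k_N/k_P = (A_N/A_P)·exp[−(E_N−E_P)/(RT)] = (A_N/A_P)·exp[(E_P−E_N)/(RT)].
(E_P−E_N)/(RT) = (51.9−88.0)×10³/(8.314×650) = -36100/5404 = -6.680.
k_N/k_P = (1.44×10^12/7.29×10^9)·exp(-6.680) = 197.5 × 0.001256 = 0.248.
Since E_N > E_P, raising the temperature improves selectivity toward N.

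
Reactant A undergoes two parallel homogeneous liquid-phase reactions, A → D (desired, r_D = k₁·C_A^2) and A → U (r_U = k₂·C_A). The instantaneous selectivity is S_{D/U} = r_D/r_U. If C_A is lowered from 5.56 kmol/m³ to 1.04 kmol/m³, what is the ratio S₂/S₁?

S_{D/U} = (k₁/k₂)·C_A, so S₂/S₁ = (C_{A,2}/C_{A,1}).
= 1.04/5.56 = 0.187.

0.187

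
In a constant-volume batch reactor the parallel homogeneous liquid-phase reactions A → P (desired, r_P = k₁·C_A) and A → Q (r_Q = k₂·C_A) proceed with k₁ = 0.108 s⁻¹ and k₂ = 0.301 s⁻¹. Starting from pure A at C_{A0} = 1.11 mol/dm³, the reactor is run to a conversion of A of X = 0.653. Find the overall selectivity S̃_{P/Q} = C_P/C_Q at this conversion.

0.359

C_A = C_{A0}(1−X) = 0.3852 mol/dm³.
Both paths are first order in A, so the instantaneous fraction to P is constant: dC_P/d(−C_A) = k₁/(k₁+k₂) = 0.2641.
C_P = 0.2641·(C_{A0}−C_A) = 0.2641×0.7248 = 0.191 mol/dm³.
C_Q = (C_{A0}−C_A)−C_P = 0.5334 mol/dm³; S̃_{P/Q} = 0.1914/0.5334 = 0.359.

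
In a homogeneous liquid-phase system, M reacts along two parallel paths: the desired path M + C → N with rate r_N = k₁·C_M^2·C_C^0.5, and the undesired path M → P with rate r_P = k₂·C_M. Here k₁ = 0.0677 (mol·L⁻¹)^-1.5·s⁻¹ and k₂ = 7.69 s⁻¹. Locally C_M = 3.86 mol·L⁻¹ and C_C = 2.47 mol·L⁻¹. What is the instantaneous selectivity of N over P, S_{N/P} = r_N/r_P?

S_{N/P} = r_N/r_P = (k₁·C_M^2·C_C^0.5)/(k₂·C_M) = (k₁/k₂)·C_M·C_C^0.5.
= (0.0677×3.860^2×2.470^0.5) / (7.69×3.860) = 1.585/29.68 = 0.0534.
Since the desired path is higher order in M, keeping C_M high (PFR or concentrated feed) favours N.

0.0534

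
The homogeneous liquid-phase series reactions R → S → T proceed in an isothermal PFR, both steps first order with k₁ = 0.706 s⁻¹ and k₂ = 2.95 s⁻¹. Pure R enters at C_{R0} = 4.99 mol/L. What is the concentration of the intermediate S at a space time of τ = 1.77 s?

0.441 mol/L

Solving the coupled first-order balances gives C_S(τ) = [k₁/(k₂−k₁)]·C_{R0}·(e^(−k₁τ) − e^(−k₂τ)).
e^(−k₁τ) = e^(−0.706×1.77) = e^(−1.250) = 0.2866; e^(−k₂τ) = e^(−5.222) = 0.005399.
C_S = 0.706×4.99/(2.95−0.706) × (0.2866−0.005399) = 1.570×0.2812 = 0.4415 mol/L.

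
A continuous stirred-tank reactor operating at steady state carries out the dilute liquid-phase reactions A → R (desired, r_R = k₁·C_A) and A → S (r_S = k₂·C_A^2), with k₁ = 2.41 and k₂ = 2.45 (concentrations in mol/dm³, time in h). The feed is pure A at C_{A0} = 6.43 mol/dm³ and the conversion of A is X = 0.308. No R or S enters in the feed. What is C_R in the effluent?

0.359 mol/dm³

Exit C_A = C_{A0}(1−X) = 6.43×0.692 = 4.450 mol/dm³.
Rates in a CSTR are evaluated at the outlet concentration: r_R = 2.41×4.450 = 10.72, r_S = 2.45×4.450^2 = 48.51.
Fraction of consumed A going to R: r_R/(r_R+r_S) = 0.1810.
C_R = 0.1810·C_{A0}·X = 0.1810×6.43×0.308 = 0.359 mol/dm³.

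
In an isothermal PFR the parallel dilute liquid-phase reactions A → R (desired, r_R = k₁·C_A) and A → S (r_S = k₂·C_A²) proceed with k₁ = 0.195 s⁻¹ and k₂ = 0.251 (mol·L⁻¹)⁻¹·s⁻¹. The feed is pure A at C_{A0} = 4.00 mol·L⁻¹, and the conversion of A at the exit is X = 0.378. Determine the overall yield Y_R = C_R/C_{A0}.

C_A = C_{A0}(1−X) = 2.488 mol·L⁻¹.
Along a PFR/batch, dC_R/dC_A = −r_R/(r_R+r_S) = −k₁/(k₁+k₂·C_A).
Integrating from C_{A0} to C_A: C_R = (0.195/0.251)·ln[(0.195+0.251·4.00)/(0.195+0.251·2.49)] = 0.7769·ln(1.199/0.8195) = 0.2957 mol·L⁻¹.
Y_R = C_R/C_{A0} = 0.2957/4.00 = 0.0739.

0.0739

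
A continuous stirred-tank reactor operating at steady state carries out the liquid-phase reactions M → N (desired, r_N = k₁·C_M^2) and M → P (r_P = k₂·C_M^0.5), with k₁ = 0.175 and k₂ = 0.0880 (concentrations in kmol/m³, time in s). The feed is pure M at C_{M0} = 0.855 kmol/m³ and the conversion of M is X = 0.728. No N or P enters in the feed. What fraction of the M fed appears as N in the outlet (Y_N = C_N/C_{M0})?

Exit C_M = C_{M0}(1−X) = 0.855×0.272 = 0.2326 kmol/m³.
A CSTR operates uniformly at the exit composition, giving r_N = 0.009465 and r_P = 0.04244 (each k·C_M^n at C_M = 0.2326).
Fraction of consumed M going to N: r_N/(r_N+r_P) = 0.1824.
C_N = 0.1824·C_{M0}·X = 0.1824×0.855×0.728 = 0.114 kmol/m³; Y_N = C_N/C_{M0} = 0.133.

0.133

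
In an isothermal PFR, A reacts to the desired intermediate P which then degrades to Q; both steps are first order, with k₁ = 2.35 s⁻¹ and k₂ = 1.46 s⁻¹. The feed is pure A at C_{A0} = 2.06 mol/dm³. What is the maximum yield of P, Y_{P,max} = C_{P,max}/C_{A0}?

At the optimum, C_{P,max}/C_{A0} = (k₁/k₂)^[k₂/(k₂−k₁)].
= (2.35/1.46)^(1.46/(1.46−2.35)) = (1.610)^(-1.640) = 0.4580.

0.458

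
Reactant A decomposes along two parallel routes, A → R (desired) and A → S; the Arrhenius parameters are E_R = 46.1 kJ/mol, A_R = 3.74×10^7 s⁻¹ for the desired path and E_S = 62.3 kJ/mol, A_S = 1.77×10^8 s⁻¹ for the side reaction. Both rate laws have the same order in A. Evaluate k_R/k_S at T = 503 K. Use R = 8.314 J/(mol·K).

With equal orders, S_{R/S} = k_R/k_S = (A_R/A_S)·exp[(E_S−E_R)/(RT)].
(E_S−E_R)/(RT) = (62.3−46.1)×10³/(8.314×503) = 16200/4182 = 3.874.
k_R/k_S = (3.74×10^7/1.77×10^8)·exp(3.874) = 0.2113 × 48.12 = 10.2.
Since E_R < E_S, lowering the temperature improves selectivity toward R.

10.2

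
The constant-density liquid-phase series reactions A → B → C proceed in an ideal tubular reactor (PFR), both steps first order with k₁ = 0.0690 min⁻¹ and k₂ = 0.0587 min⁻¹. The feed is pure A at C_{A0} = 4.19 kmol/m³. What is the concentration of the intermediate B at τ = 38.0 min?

0.977 kmol/m³

For first-order series with pure A initially, C_B(τ) = k₁C_{A0}/(k₂−k₁)·(e^(−k₁τ) − e^(−k₂τ)).
e^(−k₁τ) = e^(−0.0690×38.0) = e^(−2.622) = 0.07266; e^(−k₂τ) = e^(−2.231) = 0.1075.
C_B = 0.0690×4.19/(0.0587−0.0690) × (0.07266−0.1075) = (-28.07)×(-0.03481) = 0.9770 kmol/m³.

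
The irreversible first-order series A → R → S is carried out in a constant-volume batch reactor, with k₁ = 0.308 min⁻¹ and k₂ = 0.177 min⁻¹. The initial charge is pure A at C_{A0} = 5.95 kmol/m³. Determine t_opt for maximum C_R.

4.23 min

Setting dC_R/dt = 0 gives t_opt = ln(k₂/k₁)/(k₂−k₁).
= ln(0.177/0.308)/(0.177−0.308) = ln(0.5747)/-0.1310 = -0.5540/-0.1310 = 4.23 min.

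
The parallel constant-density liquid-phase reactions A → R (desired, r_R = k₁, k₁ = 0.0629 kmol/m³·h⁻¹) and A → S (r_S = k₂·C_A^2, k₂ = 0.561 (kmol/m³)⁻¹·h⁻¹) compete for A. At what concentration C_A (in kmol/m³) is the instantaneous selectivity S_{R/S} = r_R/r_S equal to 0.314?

0.598 kmol/m³

S_{R/S} = (k₁/k₂)·C_A^-2 ⇒ C_A = (S·k₂/k₁)^(-0.5).
= (0.314×0.561/0.0629)^(-0.5) = (2.801)^(-0.5) = 0.598 kmol/m³.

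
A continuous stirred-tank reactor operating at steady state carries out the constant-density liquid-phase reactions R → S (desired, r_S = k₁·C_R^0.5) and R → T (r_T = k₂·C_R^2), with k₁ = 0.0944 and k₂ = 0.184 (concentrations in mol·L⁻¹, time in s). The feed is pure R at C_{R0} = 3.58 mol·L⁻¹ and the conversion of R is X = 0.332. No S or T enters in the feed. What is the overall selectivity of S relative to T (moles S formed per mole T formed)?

0.139

Exit C_R = C_{R0}(1−X) = 3.58×0.668 = 2.391 mol·L⁻¹.
In a CSTR the entire volume is at exit conditions, so r_S = 0.0944×2.391^0.5 = 0.1460 and r_T = 0.184×2.391^2 = 1.052.
Overall selectivity = C_S/C_T = r_Sτ/(r_Tτ) = r_S/r_T = 0.139.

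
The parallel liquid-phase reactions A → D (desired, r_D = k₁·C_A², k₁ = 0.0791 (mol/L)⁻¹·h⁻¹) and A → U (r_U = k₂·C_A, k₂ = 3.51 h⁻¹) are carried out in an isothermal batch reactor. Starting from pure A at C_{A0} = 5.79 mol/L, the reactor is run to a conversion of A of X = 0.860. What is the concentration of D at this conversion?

0.340 mol/L

C_A = C_{A0}(1−X) = 0.8106 mol/L.
Along a PFR/batch, dC_U/dC_A = −r_U/(r_D+r_U) = −k₂/(k₂+k₁·C_A).
Integrating from C_{A0} to C_A: C_U = (3.51/0.0791)·ln[(3.51+0.0791·5.79)/(3.51+0.0791·0.811)] = 44.37·ln(3.968/3.574) = 4.639 mol/L.
Then C_D = (C_{A0}−C_A) − C_U = 4.979 − 4.639 = 0.3405 mol/L.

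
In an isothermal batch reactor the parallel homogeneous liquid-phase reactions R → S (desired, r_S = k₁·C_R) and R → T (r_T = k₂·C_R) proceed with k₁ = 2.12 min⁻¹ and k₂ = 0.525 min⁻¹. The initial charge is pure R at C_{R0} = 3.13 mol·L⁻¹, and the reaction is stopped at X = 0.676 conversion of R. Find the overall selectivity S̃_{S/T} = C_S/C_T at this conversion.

4.04

C_R = C_{R0}(1−X) = 1.014 mol·L⁻¹.
Both paths are first order in R, so the instantaneous fraction to S is constant: dC_S/d(−C_R) = k₁/(k₁+k₂) = 0.8015.
C_S = 0.8015·(C_{R0}−C_R) = 0.8015×2.116 = 1.70 mol·L⁻¹.
C_T = (C_{R0}−C_R)−C_S = 0.4200 mol·L⁻¹; S̃_{S/T} = 1.696/0.4200 = 4.04.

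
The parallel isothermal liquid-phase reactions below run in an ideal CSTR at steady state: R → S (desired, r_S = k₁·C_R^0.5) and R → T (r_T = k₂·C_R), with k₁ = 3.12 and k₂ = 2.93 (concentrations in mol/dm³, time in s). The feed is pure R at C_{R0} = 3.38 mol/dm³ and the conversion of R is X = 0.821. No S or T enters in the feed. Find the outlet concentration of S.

Exit C_R = C_{R0}(1−X) = 3.38×0.179 = 0.6050 mol/dm³.
Rates in a CSTR are evaluated at the outlet concentration: r_S = 3.12×0.6050^0.5 = 2.427, r_T = 2.93×0.6050 = 1.773.
Fraction of consumed R going to S: r_S/(r_S+r_T) = 0.5779.
C_S = 0.5779·C_{R0}·X = 0.5779×3.38×0.821 = 1.60 mol/dm³.

1.60 mol/dm³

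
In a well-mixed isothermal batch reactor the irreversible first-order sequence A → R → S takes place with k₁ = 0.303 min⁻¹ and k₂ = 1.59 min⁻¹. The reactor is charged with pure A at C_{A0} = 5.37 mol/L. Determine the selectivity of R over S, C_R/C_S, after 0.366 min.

The intermediate concentration in a first-order A→B→C sequence is C_R = k₁C_{A0}(e^(−k₁t) − e^(−k₂t))/(k₂−k₁).
e^(−k₁t) = e^(−0.303×0.366) = e^(−0.1109) = 0.8950; e^(−k₂t) = e^(−0.5819) = 0.5588.
C_R = 0.303×5.37/(1.59−0.303) × (0.8950−0.5588) = 1.264×0.3362 = 0.4251 mol/L.
C_A = C_{A0}e^(−k₁t) = 4.806 mol/L, so C_S = C_{A0}−C_A−C_R = 0.1386 mol/L; C_R/C_S = 3.07.

3.07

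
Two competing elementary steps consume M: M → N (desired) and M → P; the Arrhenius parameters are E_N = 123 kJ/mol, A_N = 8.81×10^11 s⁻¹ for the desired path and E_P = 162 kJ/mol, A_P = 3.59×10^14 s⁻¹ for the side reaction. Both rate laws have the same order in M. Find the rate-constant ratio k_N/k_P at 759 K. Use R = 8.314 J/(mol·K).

With equal orders, S_{N/P} = k_N/k_P = (A_N/A_P)·exp[(E_P−E_N)/(RT)].
(E_P−E_N)/(RT) = (162−123)×10³/(8.314×759) = 39000/6310 = 6.180.
k_N/k_P = (8.81×10^11/3.59×10^14)·exp(6.180) = 0.002454 × 483.2 = 1.19.

1.19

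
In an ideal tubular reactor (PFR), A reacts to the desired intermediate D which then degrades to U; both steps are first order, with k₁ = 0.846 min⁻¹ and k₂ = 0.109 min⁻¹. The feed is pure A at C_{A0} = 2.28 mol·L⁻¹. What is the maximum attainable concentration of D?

1.68 mol·L⁻¹

For a first-order series the maximum intermediate yield is C_{D,max}/C_{A0} = (k₁/k₂)^[k₂/(k₂−k₁)].
= (0.846/0.109)^(0.109/(0.109−0.846)) = (7.761)^(-0.1479) = 0.7386.
C_{D,max} = 0.7386×2.28 = 1.68 mol·L⁻¹.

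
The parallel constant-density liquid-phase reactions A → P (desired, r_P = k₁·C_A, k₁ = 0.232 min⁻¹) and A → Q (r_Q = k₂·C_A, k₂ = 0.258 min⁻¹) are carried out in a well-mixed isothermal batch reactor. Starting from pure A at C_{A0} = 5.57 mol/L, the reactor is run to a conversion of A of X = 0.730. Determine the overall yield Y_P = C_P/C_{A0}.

C_A = C_{A0}(1−X) = 1.504 mol/L.
Both paths are first order in A, so the instantaneous fraction to P is constant: dC_P/d(−C_A) = k₁/(k₁+k₂) = 0.4735.
C_P = 0.4735·(C_{A0}−C_A) = 0.4735×4.066 = 1.93 mol/L.
Y_P = C_P/C_{A0} = 1.925/5.57 = 0.346.

0.346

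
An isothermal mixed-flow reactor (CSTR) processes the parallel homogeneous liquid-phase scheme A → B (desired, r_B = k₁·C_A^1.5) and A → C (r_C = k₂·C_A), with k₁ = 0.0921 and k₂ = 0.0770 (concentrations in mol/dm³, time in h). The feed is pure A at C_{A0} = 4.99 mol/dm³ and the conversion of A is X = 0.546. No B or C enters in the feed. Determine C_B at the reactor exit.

Exit C_A = C_{A0}(1−X) = 4.99×0.454 = 2.265 mol/dm³.
Rates in a CSTR are evaluated at the outlet concentration: r_B = 0.0921×2.265^1.5 = 0.3140, r_C = 0.0770×2.265 = 0.1744.
Fraction of consumed A going to B: r_B/(r_B+r_C) = 0.6429.
C_B = 0.6429·C_{A0}·X = 0.6429×4.99×0.546 = 1.75 mol/dm³.

1.75 mol/dm³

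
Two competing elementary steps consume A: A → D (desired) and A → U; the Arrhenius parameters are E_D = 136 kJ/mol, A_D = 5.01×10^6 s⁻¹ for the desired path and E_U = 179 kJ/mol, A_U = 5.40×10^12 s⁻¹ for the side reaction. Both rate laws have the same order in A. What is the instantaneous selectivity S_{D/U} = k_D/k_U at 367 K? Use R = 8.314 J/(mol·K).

1.22

k_D/k_U = (A_D/A_U)·exp[−(E_D−E_U)/(RT)] = (A_D/A_U)·exp[(E_U−E_D)/(RT)].
(E_U−E_D)/(RT) = (179−136)×10³/(8.314×367) = 43000/3051 = 14.09.
k_D/k_U = (5.01×10^6/5.40×10^12)·exp(14.09) = 9.278×10^-7 × 1.319×10^6 = 1.22.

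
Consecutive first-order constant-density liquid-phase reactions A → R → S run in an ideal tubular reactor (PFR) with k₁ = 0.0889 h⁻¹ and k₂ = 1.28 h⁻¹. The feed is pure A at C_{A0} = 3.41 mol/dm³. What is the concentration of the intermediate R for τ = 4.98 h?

The intermediate concentration in a first-order A→B→C sequence is C_R = k₁C_{A0}(e^(−k₁τ) − e^(−k₂τ))/(k₂−k₁).
e^(−k₁τ) = e^(−0.0889×4.98) = e^(−0.4427) = 0.6423; e^(−k₂τ) = e^(−6.374) = 0.001705.
C_R = 0.0889×3.41/(1.28−0.0889) × (0.6423−0.001705) = 0.2545×0.6406 = 0.1630 mol/dm³.

0.163 mol/dm³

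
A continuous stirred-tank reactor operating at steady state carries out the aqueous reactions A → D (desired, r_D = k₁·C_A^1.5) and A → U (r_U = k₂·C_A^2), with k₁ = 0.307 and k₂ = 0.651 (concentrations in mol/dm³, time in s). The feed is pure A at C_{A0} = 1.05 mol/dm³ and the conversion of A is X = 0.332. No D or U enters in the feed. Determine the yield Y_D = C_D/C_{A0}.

0.120

Exit C_A = C_{A0}(1−X) = 1.05×0.668 = 0.7014 mol/dm³.
Rates in a CSTR are evaluated at the outlet concentration: r_D = 0.307×0.7014^1.5 = 0.1803, r_U = 0.651×0.7014^2 = 0.3203.
Fraction of consumed A going to D: r_D/(r_D+r_U) = 0.3602.
C_D = 0.3602·C_{A0}·X = 0.3602×1.05×0.332 = 0.126 mol/dm³; Y_D = C_D/C_{A0} = 0.120.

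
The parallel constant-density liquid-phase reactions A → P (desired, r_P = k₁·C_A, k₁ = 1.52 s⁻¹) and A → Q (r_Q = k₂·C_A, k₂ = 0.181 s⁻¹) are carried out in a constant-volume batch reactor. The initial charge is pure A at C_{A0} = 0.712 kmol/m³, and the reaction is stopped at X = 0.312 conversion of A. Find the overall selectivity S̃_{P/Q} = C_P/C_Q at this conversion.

8.40

C_A = C_{A0}(1−X) = 0.4899 kmol/m³.
Both paths are first order in A, so the instantaneous fraction to P is constant: dC_P/d(−C_A) = k₁/(k₁+k₂) = 0.8936.
C_P = 0.8936·(C_{A0}−C_A) = 0.8936×0.2221 = 0.199 kmol/m³.
C_Q = (C_{A0}−C_A)−C_P = 0.02364 kmol/m³; S̃_{P/Q} = 0.1985/0.02364 = 8.40.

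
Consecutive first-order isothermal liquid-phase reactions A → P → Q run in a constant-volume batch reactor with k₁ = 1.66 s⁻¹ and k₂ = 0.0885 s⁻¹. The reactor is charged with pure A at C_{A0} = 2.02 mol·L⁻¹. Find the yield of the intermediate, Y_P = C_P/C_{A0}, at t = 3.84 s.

Solving the coupled first-order balances gives C_P(t) = [k₁/(k₂−k₁)]·C_{A0}·(e^(−k₁t) − e^(−k₂t)).
e^(−k₁t) = e^(−1.66×3.84) = e^(−6.374) = 0.001705; e^(−k₂t) = e^(−0.3398) = 0.7119.
C_P = 1.66×2.02/(0.0885−1.66) × (0.001705−0.7119) = (-2.134)×(-0.7102) = 1.515 mol·L⁻¹.
Y_P = C_P/C_{A0} = 1.515/2.02 = 0.750.

0.750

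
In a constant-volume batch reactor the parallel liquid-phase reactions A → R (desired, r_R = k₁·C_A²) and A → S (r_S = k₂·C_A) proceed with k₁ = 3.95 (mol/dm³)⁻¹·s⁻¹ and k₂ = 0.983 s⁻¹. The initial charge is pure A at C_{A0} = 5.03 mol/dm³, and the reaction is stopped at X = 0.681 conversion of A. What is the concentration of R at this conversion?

3.16 mol/dm³

C_A = C_{A0}(1−X) = 1.605 mol/dm³.
Along a PFR/batch, dC_S/dC_A = −r_S/(r_R+r_S) = −k₂/(k₂+k₁·C_A).
Integrating from C_{A0} to C_A: C_S = (0.983/3.95)·ln[(0.983+3.95·5.03)/(0.983+3.95·1.60)] = 0.2489·ln(20.85/7.321) = 0.2605 mol/dm³.
Then C_R = (C_{A0}−C_A) − C_S = 3.425 − 0.2605 = 3.165 mol/dm³.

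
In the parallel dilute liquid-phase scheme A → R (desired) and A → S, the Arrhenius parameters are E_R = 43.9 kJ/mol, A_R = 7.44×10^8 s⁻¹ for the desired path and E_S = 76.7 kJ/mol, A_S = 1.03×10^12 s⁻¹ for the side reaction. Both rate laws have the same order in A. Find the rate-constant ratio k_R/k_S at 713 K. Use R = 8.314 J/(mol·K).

0.183

Since both paths have the same order in A, the concentration cancels and S_{R/S} = k_R/k_S = (A_R/A_S)·exp[(E_S−E_R)/(RT)].
(E_S−E_R)/(RT) = (76.7−43.9)×10³/(8.314×713) = 32800/5928 = 5.533.
k_R/k_S = (7.44×10^8/1.03×10^12)·exp(5.533) = 7.223×10^-4 × 252.9 = 0.183.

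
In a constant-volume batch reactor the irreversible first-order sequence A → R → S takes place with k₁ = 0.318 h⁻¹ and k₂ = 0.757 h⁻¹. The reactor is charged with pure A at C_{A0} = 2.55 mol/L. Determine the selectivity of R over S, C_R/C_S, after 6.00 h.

For first-order series with pure A initially, C_R(t) = k₁C_{A0}/(k₂−k₁)·(e^(−k₁t) − e^(−k₂t)).
e^(−k₁t) = e^(−0.318×6.00) = e^(−1.908) = 0.1484; e^(−k₂t) = e^(−4.542) = 0.01065.
C_R = 0.318×2.55/(0.757−0.318) × (0.1484−0.01065) = 1.847×0.1377 = 0.2544 mol/L.
C_A = C_{A0}e^(−k₁t) = 0.3784 mol/L, so C_S = C_{A0}−C_A−C_R = 1.917 mol/L; C_R/C_S = 0.133.

0.133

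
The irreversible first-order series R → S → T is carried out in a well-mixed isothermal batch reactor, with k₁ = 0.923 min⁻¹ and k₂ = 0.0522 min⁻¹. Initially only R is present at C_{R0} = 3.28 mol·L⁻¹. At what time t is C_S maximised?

The intermediate peaks when r₁ = r₂, i.e. k₁e^(−k₁t) = k₂e^(−k₂t), giving t_opt = ln(k₂/k₁)/(k₂−k₁).
= ln(0.0522/0.923)/(0.0522−0.923) = ln(0.05655)/-0.8708 = -2.873/-0.8708 = 3.30 min.

3.30 min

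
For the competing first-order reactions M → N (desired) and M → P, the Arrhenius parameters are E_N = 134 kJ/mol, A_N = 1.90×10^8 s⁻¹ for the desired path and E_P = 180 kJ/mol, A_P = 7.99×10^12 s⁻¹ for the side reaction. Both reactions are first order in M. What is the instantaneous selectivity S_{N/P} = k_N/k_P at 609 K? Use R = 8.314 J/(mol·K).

k_N/k_P = (A_N/A_P)·exp[−(E_N−E_P)/(RT)] = (A_N/A_P)·exp[(E_P−E_N)/(RT)].
(E_P−E_N)/(RT) = (180−134)×10³/(8.314×609) = 46000/5063 = 9.085.
k_N/k_P = (1.90×10^8/7.99×10^12)·exp(9.085) = 2.378×10^-5 × 8823 = 0.210.
Since E_N < E_P, lowering the temperature improves selectivity toward N.

0.210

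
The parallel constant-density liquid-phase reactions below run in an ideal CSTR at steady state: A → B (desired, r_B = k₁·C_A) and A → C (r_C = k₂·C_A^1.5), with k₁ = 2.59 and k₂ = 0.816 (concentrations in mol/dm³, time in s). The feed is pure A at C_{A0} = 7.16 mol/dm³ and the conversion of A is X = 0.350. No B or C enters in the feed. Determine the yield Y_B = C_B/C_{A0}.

0.208

Exit C_A = C_{A0}(1−X) = 7.16×0.650 = 4.654 mol/dm³.
Rates in a CSTR are evaluated at the outlet concentration: r_B = 2.59×4.654 = 12.05, r_C = 0.816×4.654^1.5 = 8.193.
Fraction of consumed A going to B: r_B/(r_B+r_C) = 0.5954.
C_B = 0.5954·C_{A0}·X = 0.5954×7.16×0.350 = 1.49 mol/dm³; Y_B = C_B/C_{A0} = 0.208.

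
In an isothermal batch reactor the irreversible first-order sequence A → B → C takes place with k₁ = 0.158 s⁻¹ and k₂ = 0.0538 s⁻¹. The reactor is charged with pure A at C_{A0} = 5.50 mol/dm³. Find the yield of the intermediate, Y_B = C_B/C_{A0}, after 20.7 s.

The intermediate concentration in a first-order A→B→C sequence is C_B = k₁C_{A0}(e^(−k₁t) − e^(−k₂t))/(k₂−k₁).
e^(−k₁t) = e^(−0.158×20.7) = e^(−3.271) = 0.03798; e^(−k₂t) = e^(−1.114) = 0.3284.
C_B = 0.158×5.50/(0.0538−0.158) × (0.03798−0.3284) = (-8.340)×(-0.2904) = 2.422 mol/dm³.
Y_B = C_B/C_{A0} = 2.422/5.50 = 0.440.

0.440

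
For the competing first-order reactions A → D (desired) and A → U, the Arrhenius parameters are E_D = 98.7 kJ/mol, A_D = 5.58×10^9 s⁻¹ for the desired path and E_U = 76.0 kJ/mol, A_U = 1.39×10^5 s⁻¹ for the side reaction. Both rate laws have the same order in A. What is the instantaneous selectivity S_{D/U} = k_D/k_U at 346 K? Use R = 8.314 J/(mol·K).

With equal orders, S_{D/U} = k_D/k_U = (A_D/A_U)·exp[(E_U−E_D)/(RT)].
(E_U−E_D)/(RT) = (76.0−98.7)×10³/(8.314×346) = -22700/2877 = -7.891.
k_D/k_U = (5.58×10^9/1.39×10^5)·exp(-7.891) = 40144 × 3.740×10^-4 = 15.0.
Since E_D > E_U, raising the temperature improves selectivity toward D.

15.0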